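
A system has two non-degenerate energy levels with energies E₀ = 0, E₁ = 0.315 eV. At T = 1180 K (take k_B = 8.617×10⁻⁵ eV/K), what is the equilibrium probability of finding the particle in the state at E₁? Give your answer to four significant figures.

k_BT = 8.617×10⁻⁵ × 1180 K = 0.101681 eV.
Eᵢ/kT = 0, 3.09792.
Z = Σ e^(−Eᵢ/kT) = e^(−0) + e^(−3.09792) = 1.00000 + 0.0451430 = 1.04514.
P₁ = e^(−E₁/kT) / Z = 0.0451430/1.04514 = 0.04319.

0.04319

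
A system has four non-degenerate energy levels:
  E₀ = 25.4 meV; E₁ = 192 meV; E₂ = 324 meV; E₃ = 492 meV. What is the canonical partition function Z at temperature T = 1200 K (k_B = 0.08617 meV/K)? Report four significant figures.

k_BT = 0.08617 × 1200 K = 103.404 meV.
Eᵢ/kT = 0.245638, 1.85679, 3.13334, 4.75804.
Z = Σ e^(−Eᵢ/kT) = e^(−0.245638) + e^(−1.85679) + e^(−3.13334) + e^(−4.75804) = 0.782205 + 0.156173 + 0.0435720 + 0.00858241 = 0.990532.

Z = 0.9905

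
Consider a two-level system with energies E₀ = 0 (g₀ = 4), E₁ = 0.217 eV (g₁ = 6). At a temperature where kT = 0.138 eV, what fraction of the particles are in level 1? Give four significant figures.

0.2374

Eᵢ/kT = 0, 1.57246.
Z = Σ gᵢe^(−Eᵢ/kT) = 4·e^(−0) + 6·e^(−1.57246) = 4.00000 + 1.24520 = 5.24520.
P₁ = g₁ e^(−E₁/kT) / Z = 1.24520/5.24520 = 0.2374.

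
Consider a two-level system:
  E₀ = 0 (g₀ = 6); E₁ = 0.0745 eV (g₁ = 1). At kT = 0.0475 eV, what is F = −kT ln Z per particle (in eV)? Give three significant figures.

-0.0867 eV

Eᵢ/kT = 0, 1.5684.
Z = Σ gᵢe^(−Eᵢ/kT) = 6·e^(−0) + 1·e^(−1.5684) = 6.0000 + 0.20838 = 6.2084.
F = −kT ln Z = −0.0475 × ln(6.2084) = −0.0475 × 1.8259 = -0.0867 eV.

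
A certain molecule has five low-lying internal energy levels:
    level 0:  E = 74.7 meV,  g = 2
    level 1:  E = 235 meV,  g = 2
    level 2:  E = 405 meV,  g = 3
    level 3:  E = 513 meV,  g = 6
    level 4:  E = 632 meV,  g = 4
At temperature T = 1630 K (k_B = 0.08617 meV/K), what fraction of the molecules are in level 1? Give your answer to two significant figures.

0.20

k_BT = 0.08617 × 1630 K = 140.5 meV.
Eᵢ/kT = 0.5317, 1.673, 2.883, 3.651, 4.498.
Z = Σ gᵢe^(−Eᵢ/kT) = 2·e^(−0.5317) + 2·e^(−1.673) + 3·e^(−2.883) + 6·e^(−3.651) + 4·e^(−4.498) = 1.175 + 0.3754 + 0.1679 + 0.1558 + 0.04452 = 1.919.
P₁ = g₁ e^(−E₁/kT) / Z = 0.3754/1.919 = 0.20.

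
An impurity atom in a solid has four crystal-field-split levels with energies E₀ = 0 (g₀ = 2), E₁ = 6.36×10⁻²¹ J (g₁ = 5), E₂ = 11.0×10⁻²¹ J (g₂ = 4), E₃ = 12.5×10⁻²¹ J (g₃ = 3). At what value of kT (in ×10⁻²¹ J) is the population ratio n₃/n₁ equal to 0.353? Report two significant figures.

n₃/n₁ = (g₃/g₁) exp[−(E₃−E₁)/kT] = 0.353.
⇒ (E₃−E₁)/kT = ln((3/5)/0.353) = ln(1.700) = 0.5306.
kT = 6.14 ×10⁻²¹ J / 0.5306 = 12 ×10⁻²¹ J.

12 ×10⁻²¹ J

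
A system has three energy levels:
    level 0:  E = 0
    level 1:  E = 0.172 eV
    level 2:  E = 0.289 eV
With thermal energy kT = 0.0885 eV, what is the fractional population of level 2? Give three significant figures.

Eᵢ/kT = 0, 1.9435, 3.2655.
Z = Σ e^(−Eᵢ/kT) = e^(−0) + e^(−1.9435) + e^(−3.2655) = 1.0000 + 0.14320 + 0.038178 = 1.1814.
P₂ = e^(−E₂/kT) / Z = 0.038178/1.1814 = 0.0323.

0.0323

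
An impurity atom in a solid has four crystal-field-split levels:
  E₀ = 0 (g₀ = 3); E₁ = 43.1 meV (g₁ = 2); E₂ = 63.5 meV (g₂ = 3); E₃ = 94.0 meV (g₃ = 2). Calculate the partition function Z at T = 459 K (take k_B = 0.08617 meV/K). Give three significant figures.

Z = 4.46

k_BT = 0.08617 × 459 K = 39.552 meV.
Eᵢ/kT = 0, 1.0897, 1.6055, 2.3766.
Z = Σ gᵢe^(−Eᵢ/kT) = 3·e^(−0) + 2·e^(−1.0897) + 3·e^(−1.6055) + 2·e^(−2.3766) = 3.0000 + 0.67263 + 0.60237 + 0.18573 = 4.4607.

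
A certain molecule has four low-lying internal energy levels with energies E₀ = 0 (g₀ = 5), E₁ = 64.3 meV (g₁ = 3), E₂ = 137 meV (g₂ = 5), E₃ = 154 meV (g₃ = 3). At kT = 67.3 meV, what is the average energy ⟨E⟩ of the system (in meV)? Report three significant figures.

29.6 meV

Eᵢ/kT = 0, 0.95542, 2.0357, 2.2883.
Z = Σ gᵢe^(−Eᵢ/kT) = 5·e^(−0) + 3·e^(−0.95542) + 5·e^(−2.0357) + 3·e^(−2.2883) = 5.0000 + 1.1540 + 0.65295 + 0.30432 = 7.1113.
⟨E⟩ = Σ Eᵢ gᵢe^(−Eᵢ/kT) / Z = (0·5.0000 + 64.3·1.1540 + 137·0.65295 + 154·0.30432) / 7.1113 = 29.6 meV.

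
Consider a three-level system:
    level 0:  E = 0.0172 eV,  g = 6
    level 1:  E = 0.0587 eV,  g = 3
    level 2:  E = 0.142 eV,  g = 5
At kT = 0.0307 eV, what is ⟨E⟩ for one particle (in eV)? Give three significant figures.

0.0235 eV

Eᵢ/kT = 0.56026, 1.9121, 4.6254.
Z = Σ gᵢe^(−Eᵢ/kT) = 6·e^(−0.56026) + 3·e^(−1.9121) + 5·e^(−4.6254) = 3.4264 + 0.44331 + 0.048999 = 3.9187.
⟨E⟩ = Σ Eᵢ gᵢe^(−Eᵢ/kT) / Z = (0.0172·3.4264 + 0.0587·0.44331 + 0.142·0.048999) / 3.9187 = 0.0235 eV.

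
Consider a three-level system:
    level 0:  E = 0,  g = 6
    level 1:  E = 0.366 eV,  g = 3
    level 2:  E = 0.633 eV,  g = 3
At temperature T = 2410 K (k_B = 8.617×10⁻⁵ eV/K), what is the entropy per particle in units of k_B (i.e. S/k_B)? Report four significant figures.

k_BT = 8.617×10⁻⁵ × 2410 K = 0.207670 eV.
Eᵢ/kT = 0, 1.76241, 3.04811.
Z = Σ gᵢe^(−Eᵢ/kT) = 6·e^(−0) + 3·e^(−1.76241) + 3·e^(−3.04811) = 6.00000 + 0.514892 + 0.142346 = 6.65724.
⟨E⟩ = Σ EᵢPᵢ = 0.0418425 eV.
S/k_B = ln Z + ⟨E⟩/kT = ln(6.65724) + 0.0418425/0.207670 = 1.89570 + 0.201486 = 2.097.

2.097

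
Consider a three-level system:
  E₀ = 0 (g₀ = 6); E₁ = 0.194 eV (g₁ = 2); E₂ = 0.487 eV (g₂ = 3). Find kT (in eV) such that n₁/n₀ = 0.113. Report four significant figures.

n₁/n₀ = (g₁/g₀) exp[−(E₁−E₀)/kT] = 0.113.
⇒ (E₁−E₀)/kT = ln((2/6)/0.113) = ln(2.94985) = 1.08175.
kT = 0.194 eV / 1.08175 = 0.1793 eV.

0.1793 eV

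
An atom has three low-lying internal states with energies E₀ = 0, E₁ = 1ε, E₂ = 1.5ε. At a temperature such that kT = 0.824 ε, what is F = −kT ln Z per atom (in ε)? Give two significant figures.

Eᵢ/kT = 0, 1.214, 1.820.
Z = Σ e^(−Eᵢ/kT) = e^(−0) + e^(−1.214) + e^(−1.820) = 1.000 + 0.2970 + 0.1620 = 1.459.
F = −kT ln Z = −0.824 × ln(1.459) = −0.824 × 0.3778 = -0.31 ε.

-0.31 ε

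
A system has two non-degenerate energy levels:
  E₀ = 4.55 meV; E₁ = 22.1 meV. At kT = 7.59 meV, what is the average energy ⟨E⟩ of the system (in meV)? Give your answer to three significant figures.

Eᵢ/kT = 0.59947, 2.9117.
Z = Σ e^(−Eᵢ/kT) = e^(−0.59947) + e^(−2.9117) = 0.54910 + 0.054383 = 0.60348.
⟨E⟩ = Σ Eᵢ e^(−Eᵢ/kT) / Z = (4.55·0.54910 + 22.1·0.054383) / 0.60348 = 6.13 meV.

6.13 meV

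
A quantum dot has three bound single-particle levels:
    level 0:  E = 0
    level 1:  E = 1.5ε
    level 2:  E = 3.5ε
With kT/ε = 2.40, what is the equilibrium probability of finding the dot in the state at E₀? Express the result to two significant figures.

0.57

Eᵢ/kT = 0, 0.6250, 1.458.
Z = Σ e^(−Eᵢ/kT) = e^(−0) + e^(−0.6250) + e^(−1.458) = 1.000 + 0.5353 + 0.2327 = 1.768.
P₀ = e^(−E₀/kT) / Z = 1.000/1.768 = 0.57.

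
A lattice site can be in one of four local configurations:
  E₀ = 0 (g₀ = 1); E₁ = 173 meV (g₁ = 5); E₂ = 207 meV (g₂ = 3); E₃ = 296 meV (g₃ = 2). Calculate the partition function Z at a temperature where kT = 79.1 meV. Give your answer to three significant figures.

Z = 1.83

Eᵢ/kT = 0, 2.1871, 2.6169, 3.7421.
Z = Σ gᵢe^(−Eᵢ/kT) = 1·e^(−0) + 5·e^(−2.1871) + 3·e^(−2.6169) + 2·e^(−3.7421) = 1.0000 + 0.56121 + 0.21909 + 0.047409 = 1.8277.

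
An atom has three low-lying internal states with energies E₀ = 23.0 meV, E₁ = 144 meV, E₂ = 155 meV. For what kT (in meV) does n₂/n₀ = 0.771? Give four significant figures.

507.6 meV

n₂/n₀ = exp[−(E₂−E₀)/kT] = 0.771.
⇒ (E₂−E₀)/kT = ln(1/0.771) = ln(1.29702) = 0.260069.
kT = 132.0 meV / 0.260069 = 507.6 meV.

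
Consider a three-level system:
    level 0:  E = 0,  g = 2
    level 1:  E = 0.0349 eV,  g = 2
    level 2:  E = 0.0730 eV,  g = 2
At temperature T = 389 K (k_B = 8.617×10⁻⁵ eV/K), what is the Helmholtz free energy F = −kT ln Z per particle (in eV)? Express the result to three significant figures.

k_BT = 8.617×10⁻⁵ × 389 K = 0.033520 eV.
Eᵢ/kT = 0, 1.0412, 2.1778.
Z = Σ gᵢe^(−Eᵢ/kT) = 2·e^(−0) + 2·e^(−1.0412) + 2·e^(−2.1778) = 2.0000 + 0.70606 + 0.22658 = 2.9326.
F = −kT ln Z = −0.033520 × ln(2.9326) = −0.033520 × 1.0759 = -0.0361 eV.

-0.0361 eV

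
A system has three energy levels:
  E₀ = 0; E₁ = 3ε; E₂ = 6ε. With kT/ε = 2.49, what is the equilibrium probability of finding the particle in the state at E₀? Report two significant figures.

0.72

Eᵢ/kT = 0, 1.205, 2.410.
Z = Σ e^(−Eᵢ/kT) = e^(−0) + e^(−1.205) + e^(−2.410) = 1.000 + 0.2997 + 0.08982 = 1.390.
P₀ = e^(−E₀/kT) / Z = 1.000/1.390 = 0.72.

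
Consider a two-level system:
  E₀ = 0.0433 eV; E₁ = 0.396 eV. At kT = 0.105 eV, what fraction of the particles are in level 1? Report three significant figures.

Eᵢ/kT = 0.41238, 3.7714.
Z = Σ e^(−Eᵢ/kT) = e^(−0.41238) + e^(−3.7714) = 0.66207 + 0.023020 = 0.68509.
P₁ = e^(−E₁/kT) / Z = 0.023020/0.68509 = 0.0336.

0.0336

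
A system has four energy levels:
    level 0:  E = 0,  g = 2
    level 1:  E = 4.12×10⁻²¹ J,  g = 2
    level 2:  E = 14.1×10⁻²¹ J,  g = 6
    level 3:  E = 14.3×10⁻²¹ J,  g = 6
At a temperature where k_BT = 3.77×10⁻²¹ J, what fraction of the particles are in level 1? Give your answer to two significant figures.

0.23

Eᵢ/kT = 0, 1.093, 3.740, 3.793.
Z = Σ gᵢe^(−Eᵢ/kT) = 2·e^(−0) + 2·e^(−1.093) + 6·e^(−3.740) + 6·e^(−3.793) = 2.000 + 0.6704 + 0.1425 + 0.1352 = 2.948.
P₁ = g₁ e^(−E₁/kT) / Z = 0.6704/2.948 = 0.23.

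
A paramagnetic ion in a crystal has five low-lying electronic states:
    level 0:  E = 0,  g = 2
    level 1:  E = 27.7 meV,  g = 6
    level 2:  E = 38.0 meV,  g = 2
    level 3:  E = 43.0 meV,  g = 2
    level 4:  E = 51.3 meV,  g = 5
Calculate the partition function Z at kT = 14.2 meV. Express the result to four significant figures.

Z = 3.222

Eᵢ/kT = 0, 1.95070, 2.67606, 3.02817, 3.61268.
Z = Σ gᵢe^(−Eᵢ/kT) = 2·e^(−0) + 6·e^(−1.95070) + 2·e^(−2.67606) + 2·e^(−3.02817) + 5·e^(−3.61268) = 2.00000 + 0.853047 + 0.137668 + 0.0968083 + 0.134897 = 3.22242.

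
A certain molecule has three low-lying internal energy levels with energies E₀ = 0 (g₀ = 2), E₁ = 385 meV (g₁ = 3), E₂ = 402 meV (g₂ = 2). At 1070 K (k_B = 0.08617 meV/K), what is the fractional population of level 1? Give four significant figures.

0.02225

k_BT = 0.08617 × 1070 K = 92.2019 meV.
Eᵢ/kT = 0, 4.17562, 4.36000.
Z = Σ gᵢe^(−Eᵢ/kT) = 2·e^(−0) + 3·e^(−4.17562) + 2·e^(−4.36000) = 2.00000 + 0.0460970 + 0.0255568 = 2.07165.
P₁ = g₁ e^(−E₁/kT) / Z = 0.0460970/2.07165 = 0.02225.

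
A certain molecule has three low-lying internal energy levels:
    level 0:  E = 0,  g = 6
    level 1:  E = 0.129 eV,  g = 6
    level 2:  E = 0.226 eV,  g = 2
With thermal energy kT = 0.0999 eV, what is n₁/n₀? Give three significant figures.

0.275

n₁/n₀ = (g₁/g₀) exp[−(E₁−E₀)/kT] = (6/6) × exp(−(0.129 eV)/(0.0999 eV)) = (6/6) × exp(-1.2913) = 0.275.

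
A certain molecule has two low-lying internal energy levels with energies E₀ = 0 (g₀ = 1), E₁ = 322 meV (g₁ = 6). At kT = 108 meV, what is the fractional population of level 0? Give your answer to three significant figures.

0.767

Eᵢ/kT = 0, 2.9815.
Z = Σ gᵢe^(−Eᵢ/kT) = 1·e^(−0) + 6·e^(−2.9815) = 1.0000 + 0.30430 = 1.3043.
P₀ = g₀ e^(−E₀/kT) / Z = 1.0000/1.3043 = 0.767.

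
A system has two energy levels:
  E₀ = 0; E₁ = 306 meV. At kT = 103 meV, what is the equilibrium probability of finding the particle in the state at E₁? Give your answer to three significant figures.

Eᵢ/kT = 0, 2.9709.
Z = Σ e^(−Eᵢ/kT) = e^(−0) + e^(−2.9709) = 1.0000 + 0.051257 = 1.0513.
P₁ = e^(−E₁/kT) / Z = 0.051257/1.0513 = 0.0488.

0.0488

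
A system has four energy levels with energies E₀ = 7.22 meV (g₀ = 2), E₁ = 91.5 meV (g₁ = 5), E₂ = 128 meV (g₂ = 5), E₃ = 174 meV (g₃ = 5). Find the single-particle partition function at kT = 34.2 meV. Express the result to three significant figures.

Eᵢ/kT = 0.21111, 2.6754, 3.7427, 5.0877.
Z = Σ gᵢe^(−Eᵢ/kT) = 2·e^(−0.21111) + 5·e^(−2.6754) + 5·e^(−3.7427) + 5·e^(−5.0877) = 1.6194 + 0.34440 + 0.11845 + 0.030861 = 2.1131.

Z = 2.11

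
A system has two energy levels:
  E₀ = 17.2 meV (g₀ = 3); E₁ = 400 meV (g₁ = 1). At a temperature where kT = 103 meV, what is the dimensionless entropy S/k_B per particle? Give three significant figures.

1.14

Eᵢ/kT = 0.16699, 3.8835.
Z = Σ gᵢe^(−Eᵢ/kT) = 3·e^(−0.16699) + 1·e^(−3.8835) = 2.5386 + 0.020579 = 2.5592.
⟨E⟩ = Σ EᵢPᵢ = 20.278 meV.
S/k_B = ln Z + ⟨E⟩/kT = ln(2.5592) + 20.278/103 = 0.93969 + 0.19687 = 1.14.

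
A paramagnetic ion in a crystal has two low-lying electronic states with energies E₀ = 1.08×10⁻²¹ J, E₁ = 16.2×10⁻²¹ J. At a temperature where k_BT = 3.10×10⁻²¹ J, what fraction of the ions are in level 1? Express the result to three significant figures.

0.00756

Eᵢ/kT = 0.34839, 5.2258.
Z = Σ e^(−Eᵢ/kT) = e^(−0.34839) + e^(−5.2258) = 0.70582 + 0.0053761 = 0.71120.
P₁ = e^(−E₁/kT) / Z = 0.0053761/0.71120 = 0.00756.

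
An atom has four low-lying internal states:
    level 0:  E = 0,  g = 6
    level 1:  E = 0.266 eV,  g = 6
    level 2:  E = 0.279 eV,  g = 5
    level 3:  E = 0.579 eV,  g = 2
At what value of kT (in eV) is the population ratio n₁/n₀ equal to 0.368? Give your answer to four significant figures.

0.2661 eV

n₁/n₀ = (g₁/g₀) exp[−(E₁−E₀)/kT] = 0.368.
⇒ (E₁−E₀)/kT = ln((6/6)/0.368) = ln(2.71739) = 0.999672.
kT = 0.266 eV / 0.999672 = 0.2661 eV.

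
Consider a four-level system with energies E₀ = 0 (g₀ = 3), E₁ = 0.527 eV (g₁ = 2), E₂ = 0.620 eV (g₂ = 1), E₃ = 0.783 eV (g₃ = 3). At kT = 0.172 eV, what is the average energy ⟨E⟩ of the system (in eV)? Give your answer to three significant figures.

0.0288 eV

Eᵢ/kT = 0, 3.0640, 3.6047, 4.5523.
Z = Σ gᵢe^(−Eᵢ/kT) = 3·e^(−0) + 2·e^(−3.0640) + 1·e^(−3.6047) + 3·e^(−4.5523) = 3.0000 + 0.093401 + 0.027196 + 0.031629 = 3.1522.
⟨E⟩ = Σ Eᵢ gᵢe^(−Eᵢ/kT) / Z = (0·3.0000 + 0.527·0.093401 + 0.620·0.027196 + 0.783·0.031629) / 3.1522 = 0.0288 eV.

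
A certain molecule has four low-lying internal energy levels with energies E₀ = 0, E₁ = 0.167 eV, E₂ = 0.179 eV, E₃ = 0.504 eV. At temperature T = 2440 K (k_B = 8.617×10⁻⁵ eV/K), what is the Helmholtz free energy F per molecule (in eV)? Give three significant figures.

k_BT = 8.617×10⁻⁵ × 2440 K = 0.21025 eV.
Eᵢ/kT = 0, 0.79429, 0.85137, 2.3971.
Z = Σ e^(−Eᵢ/kT) = e^(−0) + e^(−0.79429) + e^(−0.85137) + e^(−2.3971) = 1.0000 + 0.45190 + 0.42683 + 0.090981 = 1.9697.
F = −kT ln Z = −0.21025 × ln(1.9697) = −0.21025 × 0.67788 = -0.143 eV.

-0.143 eV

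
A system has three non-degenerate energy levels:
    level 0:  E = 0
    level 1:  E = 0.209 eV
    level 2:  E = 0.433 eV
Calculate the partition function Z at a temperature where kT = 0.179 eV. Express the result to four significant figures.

Z = 1.400

Eᵢ/kT = 0, 1.16760, 2.41899.
Z = Σ e^(−Eᵢ/kT) = e^(−0) + e^(−1.16760) + e^(−2.41899) = 1.00000 + 0.311113 + 0.0890115 = 1.40012.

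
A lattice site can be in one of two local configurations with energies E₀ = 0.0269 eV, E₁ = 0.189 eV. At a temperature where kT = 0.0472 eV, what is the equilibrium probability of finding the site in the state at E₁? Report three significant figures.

0.0312

Eᵢ/kT = 0.56992, 4.0042.
Z = Σ e^(−Eᵢ/kT) = e^(−0.56992) + e^(−4.0042) = 0.56557 + 0.018239 = 0.58381.
P₁ = e^(−E₁/kT) / Z = 0.018239/0.58381 = 0.0312.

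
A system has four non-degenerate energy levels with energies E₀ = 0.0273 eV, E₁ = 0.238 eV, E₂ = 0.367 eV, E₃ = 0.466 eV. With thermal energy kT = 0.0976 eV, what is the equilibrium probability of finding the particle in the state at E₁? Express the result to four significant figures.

Eᵢ/kT = 0.279713, 2.43852, 3.76025, 4.77459.
Z = Σ e^(−Eᵢ/kT) = e^(−0.279713) + e^(−2.43852) + e^(−3.76025) + e^(−4.77459) = 0.756001 + 0.0872899 + 0.0232779 + 0.00844154 = 0.875010.
P₁ = e^(−E₁/kT) / Z = 0.0872899/0.875010 = 0.09976.

0.09976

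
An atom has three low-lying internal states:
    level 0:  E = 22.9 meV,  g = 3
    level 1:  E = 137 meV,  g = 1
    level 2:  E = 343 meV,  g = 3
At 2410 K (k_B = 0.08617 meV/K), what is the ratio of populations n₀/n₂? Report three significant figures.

4.67

k_BT = 0.08617 × 2410 K = 207.67 meV.
n₀/n₂ = (g₀/g₂) exp[−(E₀−E₂)/kT] = (3/3) × exp(−(-320.1 meV)/(207.67 meV)) = (3/3) × exp(1.5414) = 4.67.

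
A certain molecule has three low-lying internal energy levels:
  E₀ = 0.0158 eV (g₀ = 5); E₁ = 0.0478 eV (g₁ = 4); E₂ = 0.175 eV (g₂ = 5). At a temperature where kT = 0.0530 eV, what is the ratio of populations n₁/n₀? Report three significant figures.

0.437

n₁/n₀ = (g₁/g₀) exp[−(E₁−E₀)/kT] = (4/5) × exp(−(0.0320 eV)/(0.0530 eV)) = (4/5) × exp(-0.60377) = 0.437.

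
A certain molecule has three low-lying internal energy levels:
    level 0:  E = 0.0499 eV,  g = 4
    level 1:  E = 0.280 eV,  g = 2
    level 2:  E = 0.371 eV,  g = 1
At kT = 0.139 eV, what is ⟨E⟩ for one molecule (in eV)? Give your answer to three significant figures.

0.0766 eV

Eᵢ/kT = 0.35899, 2.0144, 2.6691.
Z = Σ gᵢe^(−Eᵢ/kT) = 4·e^(−0.35899) + 2·e^(−2.0144) + 1·e^(−2.6691) = 2.7935 + 0.26680 + 0.069315 = 3.1296.
⟨E⟩ = Σ Eᵢ gᵢe^(−Eᵢ/kT) / Z = (0.0499·2.7935 + 0.280·0.26680 + 0.371·0.069315) / 3.1296 = 0.0766 eV.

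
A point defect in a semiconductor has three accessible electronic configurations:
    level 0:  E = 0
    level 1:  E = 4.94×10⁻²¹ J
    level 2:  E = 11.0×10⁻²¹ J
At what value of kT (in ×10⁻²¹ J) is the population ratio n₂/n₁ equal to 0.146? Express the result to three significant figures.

n₂/n₁ = exp[−(E₂−E₁)/kT] = 0.146.
⇒ (E₂−E₁)/kT = ln(1/0.146) = ln(6.8493) = 1.9241.
kT = 6.06 ×10⁻²¹ J / 1.9241 = 3.15 ×10⁻²¹ J.

3.15 ×10⁻²¹ J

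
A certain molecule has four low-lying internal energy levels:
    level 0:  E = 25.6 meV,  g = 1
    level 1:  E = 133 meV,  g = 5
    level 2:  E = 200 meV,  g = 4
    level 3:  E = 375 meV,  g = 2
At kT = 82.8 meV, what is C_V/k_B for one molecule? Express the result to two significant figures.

0.70

Eᵢ/kT = 0.3092, 1.606, 2.415, 4.529.
Z = Σ gᵢe^(−Eᵢ/kT) = 1·e^(−0.3092) + 5·e^(−1.606) + 4·e^(−2.415) + 2·e^(−4.529) = 0.7340 + 1.003 + 0.3575 + 0.02158 = 2.116.
⟨E⟩ = 109.5 meV, ⟨E²⟩ = 16800 meV².
C_V/k_B = (⟨E²⟩ − ⟨E⟩²)/(kT)² = (16800 − 11990)/6856 = 0.70.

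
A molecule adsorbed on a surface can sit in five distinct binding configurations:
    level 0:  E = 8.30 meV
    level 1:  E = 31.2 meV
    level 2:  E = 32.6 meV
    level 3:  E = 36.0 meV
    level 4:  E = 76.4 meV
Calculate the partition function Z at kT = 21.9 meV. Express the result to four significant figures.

Eᵢ/kT = 0.378995, 1.42466, 1.48858, 1.64384, 3.48858.
Z = Σ e^(−Eᵢ/kT) = e^(−0.378995) + e^(−1.42466) + e^(−1.48858) + e^(−1.64384) + e^(−3.48858) = 0.684549 + 0.240590 + 0.225693 + 0.193237 + 0.0305442 = 1.37461.

Z = 1.375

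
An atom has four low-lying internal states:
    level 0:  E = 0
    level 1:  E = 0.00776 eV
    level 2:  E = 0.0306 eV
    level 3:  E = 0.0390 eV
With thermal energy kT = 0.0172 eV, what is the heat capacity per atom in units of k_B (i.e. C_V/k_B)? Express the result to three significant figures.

Eᵢ/kT = 0, 0.45116, 1.7791, 2.2674.
Z = Σ e^(−Eᵢ/kT) = e^(−0) + e^(−0.45116) + e^(−1.7791) + e^(−2.2674) = 1.0000 + 0.63689 + 0.16879 + 0.10358 = 1.9093.
⟨E⟩ = 0.0074094 eV, ⟨E²⟩ = 0.00018538 eV².
C_V/k_B = (⟨E²⟩ − ⟨E⟩²)/(kT)² = (0.00018538 − 0.000054899)/0.00029584 = 0.441.

0.441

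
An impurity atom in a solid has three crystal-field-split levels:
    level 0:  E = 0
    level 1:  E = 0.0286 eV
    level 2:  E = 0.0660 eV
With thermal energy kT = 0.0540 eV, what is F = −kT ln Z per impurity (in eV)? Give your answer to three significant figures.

-0.0342 eV

Eᵢ/kT = 0, 0.52963, 1.2222.
Z = Σ e^(−Eᵢ/kT) = e^(−0) + e^(−0.52963) + e^(−1.2222) = 1.0000 + 0.58882 + 0.29458 = 1.8834.
F = −kT ln Z = −0.0540 × ln(1.8834) = −0.0540 × 0.63308 = -0.0342 eV.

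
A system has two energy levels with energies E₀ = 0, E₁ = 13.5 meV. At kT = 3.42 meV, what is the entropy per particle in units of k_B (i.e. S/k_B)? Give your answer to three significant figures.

0.0939

Eᵢ/kT = 0, 3.9474.
Z = Σ e^(−Eᵢ/kT) = e^(−0) + e^(−3.9474) = 1.0000 + 0.019305 = 1.0193.
⟨E⟩ = Σ EᵢPᵢ = 0.25568 meV.
S/k_B = ln Z + ⟨E⟩/kT = ln(1.0193) + 0.25568/3.42 = 0.019116 + 0.074760 = 0.0939.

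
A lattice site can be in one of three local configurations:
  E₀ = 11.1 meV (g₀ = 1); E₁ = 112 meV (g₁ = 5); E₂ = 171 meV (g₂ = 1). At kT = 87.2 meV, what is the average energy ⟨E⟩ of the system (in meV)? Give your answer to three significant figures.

78.5 meV

Eᵢ/kT = 0.12729, 1.2844, 1.9610.
Z = Σ gᵢe^(−Eᵢ/kT) = 1·e^(−0.12729) + 5·e^(−1.2844) + 1·e^(−1.9610) = 0.88048 + 1.3841 + 0.14072 = 2.4053.
⟨E⟩ = Σ Eᵢ gᵢe^(−Eᵢ/kT) / Z = (11.1·0.88048 + 112·1.3841 + 171·0.14072) / 2.4053 = 78.5 meV.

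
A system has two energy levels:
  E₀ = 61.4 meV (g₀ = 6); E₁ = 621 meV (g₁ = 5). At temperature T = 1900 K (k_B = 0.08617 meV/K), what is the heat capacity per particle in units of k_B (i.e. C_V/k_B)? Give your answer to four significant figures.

k_BT = 0.08617 × 1900 K = 163.723 meV.
Eᵢ/kT = 0.375024, 3.79299.
Z = Σ gᵢe^(−Eᵢ/kT) = 6·e^(−0.375024) + 5·e^(−3.79299) = 4.12364 + 0.112641 = 4.23628.
⟨E⟩ = 76.2796 meV, ⟨E²⟩ = 13923.8 meV².
C_V/k_B = (⟨E²⟩ − ⟨E⟩²)/(kT)² = (13923.8 − 5818.58)/26805.2 = 0.3024.

0.3024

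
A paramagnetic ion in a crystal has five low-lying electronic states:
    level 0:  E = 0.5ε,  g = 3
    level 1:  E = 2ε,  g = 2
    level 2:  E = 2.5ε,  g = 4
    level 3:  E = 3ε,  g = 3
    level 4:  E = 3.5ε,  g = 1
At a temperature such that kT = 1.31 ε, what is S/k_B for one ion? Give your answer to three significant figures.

Eᵢ/kT = 0.38168, 1.5267, 1.9084, 2.2901, 2.6718.
Z = Σ gᵢe^(−Eᵢ/kT) = 3·e^(−0.38168) + 2·e^(−1.5267) + 4·e^(−1.9084) + 3·e^(−2.2901) + 1·e^(−2.6718) = 2.0481 + 0.43450 + 0.59327 + 0.30377 + 0.069128 = 3.4488.
⟨E⟩ = Σ EᵢPᵢ = 1.3134 ε.
S/k_B = ln Z + ⟨E⟩/kT = ln(3.4488) + 1.3134/1.31 = 1.2380 + 1.0026 = 2.24.

2.24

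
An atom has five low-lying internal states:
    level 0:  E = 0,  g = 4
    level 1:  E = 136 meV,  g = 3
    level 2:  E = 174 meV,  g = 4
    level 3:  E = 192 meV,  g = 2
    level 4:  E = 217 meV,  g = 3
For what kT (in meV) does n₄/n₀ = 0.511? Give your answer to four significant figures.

565.5 meV

n₄/n₀ = (g₄/g₀) exp[−(E₄−E₀)/kT] = 0.511.
⇒ (E₄−E₀)/kT = ln((3/4)/0.511) = ln(1.46771) = 0.383703.
kT = 217 meV / 0.383703 = 565.5 meV.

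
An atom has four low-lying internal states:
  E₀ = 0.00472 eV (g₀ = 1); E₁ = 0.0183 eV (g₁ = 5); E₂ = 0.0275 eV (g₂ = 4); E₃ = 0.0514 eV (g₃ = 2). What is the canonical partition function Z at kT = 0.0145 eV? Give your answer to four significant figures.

Z = 2.796

Eᵢ/kT = 0.325517, 1.26207, 1.89655, 3.54483.
Z = Σ gᵢe^(−Eᵢ/kT) = 1·e^(−0.325517) + 5·e^(−1.26207) + 4·e^(−1.89655) + 2·e^(−3.54483) = 0.722154 + 1.41534 + 0.600342 + 0.0577471 = 2.79558.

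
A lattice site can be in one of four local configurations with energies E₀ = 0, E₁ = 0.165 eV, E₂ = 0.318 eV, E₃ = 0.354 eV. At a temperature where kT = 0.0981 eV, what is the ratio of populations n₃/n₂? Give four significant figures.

0.6928

n₃/n₂ = exp[−(E₃−E₂)/kT] = exp(−(0.036 eV)/(0.0981 eV)) = exp(-0.366972) = 0.6928.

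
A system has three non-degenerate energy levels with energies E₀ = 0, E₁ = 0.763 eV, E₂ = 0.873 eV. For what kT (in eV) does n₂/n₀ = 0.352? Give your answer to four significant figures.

n₂/n₀ = exp[−(E₂−E₀)/kT] = 0.352.
⇒ (E₂−E₀)/kT = ln(1/0.352) = ln(2.84091) = 1.04412.
kT = 0.873 eV / 1.04412 = 0.8361 eV.

0.8361 eV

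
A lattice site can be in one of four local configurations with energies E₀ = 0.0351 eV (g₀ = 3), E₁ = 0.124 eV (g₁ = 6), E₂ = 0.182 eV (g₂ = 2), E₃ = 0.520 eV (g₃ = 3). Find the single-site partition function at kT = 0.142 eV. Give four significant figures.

Z = 5.481

Eᵢ/kT = 0.247183, 0.873239, 1.28169, 3.66197.
Z = Σ gᵢe^(−Eᵢ/kT) = 3·e^(−0.247183) + 6·e^(−0.873239) + 2·e^(−1.28169) + 3·e^(−3.66197) = 2.34299 + 2.50558 + 0.555136 + 0.0770456 = 5.48075.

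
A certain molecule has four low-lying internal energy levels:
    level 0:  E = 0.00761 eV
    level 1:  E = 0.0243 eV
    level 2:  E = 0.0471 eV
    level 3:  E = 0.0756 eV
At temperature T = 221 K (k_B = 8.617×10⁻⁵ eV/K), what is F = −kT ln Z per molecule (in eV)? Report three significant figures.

k_BT = 8.617×10⁻⁵ × 221 K = 0.019044 eV.
Eᵢ/kT = 0.39960, 1.2760, 2.4732, 3.9698.
Z = Σ e^(−Eᵢ/kT) = e^(−0.39960) + e^(−1.2760) + e^(−2.4732) + e^(−3.9698) = 0.67059 + 0.27915 + 0.084315 + 0.018877 = 1.0529.
F = −kT ln Z = −0.019044 × ln(1.0529) = −0.019044 × 0.051548 = -0.000982 eV.

-0.000982 eV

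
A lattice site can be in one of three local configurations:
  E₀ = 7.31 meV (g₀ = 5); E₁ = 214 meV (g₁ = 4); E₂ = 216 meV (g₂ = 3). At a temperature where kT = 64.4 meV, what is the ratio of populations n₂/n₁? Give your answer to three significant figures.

0.727

n₂/n₁ = (g₂/g₁) exp[−(E₂−E₁)/kT] = (3/4) × exp(−(2 meV)/(64.4 meV)) = (3/4) × exp(-0.031056) = 0.727.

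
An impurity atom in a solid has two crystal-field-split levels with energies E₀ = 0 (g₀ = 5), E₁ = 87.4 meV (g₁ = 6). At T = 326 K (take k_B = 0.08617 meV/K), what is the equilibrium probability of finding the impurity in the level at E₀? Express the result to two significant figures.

k_BT = 0.08617 × 326 K = 28.09 meV.
Eᵢ/kT = 0, 3.111.
Z = Σ gᵢe^(−Eᵢ/kT) = 5·e^(−0) + 6·e^(−3.111) = 5.000 + 0.2673 = 5.267.
P₀ = g₀ e^(−E₀/kT) / Z = 5.000/5.267 = 0.95.

0.95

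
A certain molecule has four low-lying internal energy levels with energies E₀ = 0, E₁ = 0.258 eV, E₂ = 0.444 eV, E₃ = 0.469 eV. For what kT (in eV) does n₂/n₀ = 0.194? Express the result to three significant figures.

0.271 eV

n₂/n₀ = exp[−(E₂−E₀)/kT] = 0.194.
⇒ (E₂−E₀)/kT = ln(1/0.194) = ln(5.1546) = 1.6399.
kT = 0.444 eV / 1.6399 = 0.271 eV.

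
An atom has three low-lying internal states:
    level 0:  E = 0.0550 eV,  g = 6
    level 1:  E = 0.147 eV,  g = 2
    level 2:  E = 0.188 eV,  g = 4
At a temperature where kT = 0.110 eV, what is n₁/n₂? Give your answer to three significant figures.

n₁/n₂ = (g₁/g₂) exp[−(E₁−E₂)/kT] = (2/4) × exp(−(-0.041 eV)/(0.110 eV)) = (2/4) × exp(0.37273) = 0.726.

0.726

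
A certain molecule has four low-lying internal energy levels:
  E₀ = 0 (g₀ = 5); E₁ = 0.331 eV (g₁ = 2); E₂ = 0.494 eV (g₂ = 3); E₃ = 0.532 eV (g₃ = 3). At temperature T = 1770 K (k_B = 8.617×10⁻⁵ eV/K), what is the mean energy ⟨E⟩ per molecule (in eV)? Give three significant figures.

k_BT = 8.617×10⁻⁵ × 1770 K = 0.15252 eV.
Eᵢ/kT = 0, 2.1702, 3.2389, 3.4881.
Z = Σ gᵢe^(−Eᵢ/kT) = 5·e^(−0) + 2·e^(−2.1702) + 3·e^(−3.2389) + 3·e^(−3.4881) = 5.0000 + 0.22831 + 0.11762 + 0.091677 = 5.4376.
⟨E⟩ = Σ Eᵢ gᵢe^(−Eᵢ/kT) / Z = (0·5.0000 + 0.331·0.22831 + 0.494·0.11762 + 0.532·0.091677) / 5.4376 = 0.0336 eV.

0.0336 eV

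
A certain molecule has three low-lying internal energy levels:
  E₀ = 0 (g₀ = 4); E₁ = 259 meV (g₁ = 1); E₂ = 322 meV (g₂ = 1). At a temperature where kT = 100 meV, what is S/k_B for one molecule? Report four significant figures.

Eᵢ/kT = 0, 2.59000, 3.22000.
Z = Σ gᵢe^(−Eᵢ/kT) = 4·e^(−0) + 1·e^(−2.59000) + 1·e^(−3.22000) = 4.00000 + 0.0750200 + 0.0399551 = 4.11498.
⟨E⟩ = Σ EᵢPᵢ = 7.84833 meV.
S/k_B = ln Z + ⟨E⟩/kT = ln(4.11498) + 7.84833/100 = 1.41463 + 0.0784833 = 1.493.

1.493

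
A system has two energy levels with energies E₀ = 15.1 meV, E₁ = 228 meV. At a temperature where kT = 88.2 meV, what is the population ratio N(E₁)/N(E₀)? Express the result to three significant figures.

0.0895

n₁/n₀ = exp[−(E₁−E₀)/kT] = exp(−(212.9 meV)/(88.2 meV)) = exp(-2.4138) = 0.0895.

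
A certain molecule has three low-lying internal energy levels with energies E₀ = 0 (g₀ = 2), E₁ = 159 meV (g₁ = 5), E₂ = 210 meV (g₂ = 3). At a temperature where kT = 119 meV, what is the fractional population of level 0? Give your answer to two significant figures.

Eᵢ/kT = 0, 1.336, 1.765.
Z = Σ gᵢe^(−Eᵢ/kT) = 2·e^(−0) + 5·e^(−1.336) + 3·e^(−1.765) = 2.000 + 1.314 + 0.5136 = 3.828.
P₀ = g₀ e^(−E₀/kT) / Z = 2.000/3.828 = 0.52.

0.52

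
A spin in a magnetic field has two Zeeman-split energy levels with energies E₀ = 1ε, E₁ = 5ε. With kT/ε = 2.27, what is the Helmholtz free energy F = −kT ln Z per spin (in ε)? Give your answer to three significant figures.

Eᵢ/kT = 0.44053, 2.2026.
Z = Σ e^(−Eᵢ/kT) = e^(−0.44053) + e^(−2.2026) = 0.64370 + 0.11052 = 0.75422.
F = −kT ln Z = −2.27 × ln(0.75422) = −2.27 × -0.28207 = 0.640 ε.

0.640 ε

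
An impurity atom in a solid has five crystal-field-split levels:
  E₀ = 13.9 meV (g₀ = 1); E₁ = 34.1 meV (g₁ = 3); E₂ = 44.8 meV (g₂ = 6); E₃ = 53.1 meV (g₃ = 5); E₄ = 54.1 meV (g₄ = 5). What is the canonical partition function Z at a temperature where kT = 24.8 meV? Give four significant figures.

Z = 3.467

Eᵢ/kT = 0.560484, 1.37500, 1.80645, 2.14113, 2.18145.
Z = Σ gᵢe^(−Eᵢ/kT) = 1·e^(−0.560484) + 3·e^(−1.37500) + 6·e^(−1.80645) + 5·e^(−2.14113) + 5·e^(−2.18145) = 0.570933 + 0.758519 + 0.985417 + 0.587610 + 0.564389 = 3.46687.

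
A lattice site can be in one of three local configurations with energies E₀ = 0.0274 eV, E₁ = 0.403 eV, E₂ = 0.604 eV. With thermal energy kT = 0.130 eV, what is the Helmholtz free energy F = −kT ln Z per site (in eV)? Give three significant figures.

0.0189 eV

Eᵢ/kT = 0.21077, 3.1000, 4.6462.
Z = Σ e^(−Eᵢ/kT) = e^(−0.21077) + e^(−3.1000) + e^(−4.6462) = 0.80996 + 0.045049 + 0.0095980 = 0.86461.
F = −kT ln Z = −0.130 × ln(0.86461) = −0.130 × -0.14548 = 0.0189 eV.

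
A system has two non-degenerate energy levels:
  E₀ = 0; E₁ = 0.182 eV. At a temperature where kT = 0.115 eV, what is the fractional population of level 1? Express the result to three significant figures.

0.170

Eᵢ/kT = 0, 1.5826.
Z = Σ e^(−Eᵢ/kT) = e^(−0) + e^(−1.5826) = 1.0000 + 0.20544 = 1.2054.
P₁ = e^(−E₁/kT) / Z = 0.20544/1.2054 = 0.170.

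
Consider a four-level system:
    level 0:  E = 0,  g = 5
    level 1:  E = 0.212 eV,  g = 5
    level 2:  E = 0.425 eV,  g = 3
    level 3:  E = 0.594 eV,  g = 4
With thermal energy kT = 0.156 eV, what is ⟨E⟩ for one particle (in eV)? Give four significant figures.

Eᵢ/kT = 0, 1.35897, 2.72436, 3.80769.
Z = Σ gᵢe^(−Eᵢ/kT) = 5·e^(−0) + 5·e^(−1.35897) + 3·e^(−2.72436) + 4·e^(−3.80769) = 5.00000 + 1.28463 + 0.196764 + 0.0887976 = 6.57019.
⟨E⟩ = Σ Eᵢ gᵢe^(−Eᵢ/kT) / Z = (0·5.00000 + 0.212·1.28463 + 0.425·0.196764 + 0.594·0.0887976) / 6.57019 = 0.06221 eV.

0.06221 eV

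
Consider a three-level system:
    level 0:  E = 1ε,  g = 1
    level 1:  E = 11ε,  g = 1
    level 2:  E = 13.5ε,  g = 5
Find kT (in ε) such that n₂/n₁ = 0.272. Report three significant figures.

n₂/n₁ = (g₂/g₁) exp[−(E₂−E₁)/kT] = 0.272.
⇒ (E₂−E₁)/kT = ln((5/1)/0.272) = ln(18.382) = 2.9114.
kT = 2.5ε / 2.9114 = 0.859 ε.

0.859 ε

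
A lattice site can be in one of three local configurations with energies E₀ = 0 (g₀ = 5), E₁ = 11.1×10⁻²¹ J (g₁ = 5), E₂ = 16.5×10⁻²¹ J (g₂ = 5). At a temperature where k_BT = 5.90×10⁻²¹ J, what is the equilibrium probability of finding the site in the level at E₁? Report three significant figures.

0.126

Eᵢ/kT = 0, 1.8814, 2.7966.
Z = Σ gᵢe^(−Eᵢ/kT) = 5·e^(−0) + 5·e^(−1.8814) + 5·e^(−2.7966) = 5.0000 + 0.76188 + 0.30509 = 6.0670.
P₁ = g₁ e^(−E₁/kT) / Z = 0.76188/6.0670 = 0.126.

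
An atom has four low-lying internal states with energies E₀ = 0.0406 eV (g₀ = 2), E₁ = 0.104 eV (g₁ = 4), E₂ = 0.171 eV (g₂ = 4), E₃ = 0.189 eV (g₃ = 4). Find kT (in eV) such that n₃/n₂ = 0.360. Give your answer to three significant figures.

n₃/n₂ = (g₃/g₂) exp[−(E₃−E₂)/kT] = 0.360.
⇒ (E₃−E₂)/kT = ln((4/4)/0.360) = ln(2.7778) = 1.0217.
kT = 0.018 eV / 1.0217 = 0.0176 eV.

0.0176 eV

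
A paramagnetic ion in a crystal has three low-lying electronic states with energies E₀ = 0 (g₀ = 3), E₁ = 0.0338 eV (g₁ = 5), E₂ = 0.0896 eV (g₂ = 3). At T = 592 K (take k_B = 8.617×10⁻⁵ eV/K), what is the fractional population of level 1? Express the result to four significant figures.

0.4229

k_BT = 8.617×10⁻⁵ × 592 K = 0.0510126 eV.
Eᵢ/kT = 0, 0.662581, 1.75643.
Z = Σ gᵢe^(−Eᵢ/kT) = 3·e^(−0) + 5·e^(−0.662581) + 3·e^(−1.75643) = 3.00000 + 2.57760 + 0.517980 = 6.09558.
P₁ = g₁ e^(−E₁/kT) / Z = 2.57760/6.09558 = 0.4229.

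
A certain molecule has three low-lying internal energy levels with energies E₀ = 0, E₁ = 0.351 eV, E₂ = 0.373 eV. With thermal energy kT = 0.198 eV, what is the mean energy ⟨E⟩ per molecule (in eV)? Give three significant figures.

0.0880 eV

Eᵢ/kT = 0, 1.7727, 1.8838.
Z = Σ e^(−Eᵢ/kT) = e^(−0) + e^(−1.7727) + e^(−1.8838) = 1.0000 + 0.16987 + 0.15201 = 1.3219.
⟨E⟩ = Σ Eᵢ e^(−Eᵢ/kT) / Z = (0·1.0000 + 0.351·0.16987 + 0.373·0.15201) / 1.3219 = 0.0880 eV.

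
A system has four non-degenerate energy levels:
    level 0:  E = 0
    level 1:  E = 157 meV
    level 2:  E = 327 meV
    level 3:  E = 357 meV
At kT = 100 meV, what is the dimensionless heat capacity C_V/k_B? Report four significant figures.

Eᵢ/kT = 0, 1.57000, 3.27000, 3.57000.
Z = Σ e^(−Eᵢ/kT) = e^(−0) + e^(−1.57000) + e^(−3.27000) + e^(−3.57000) = 1.00000 + 0.208045 + 0.0380064 + 0.0281559 = 1.27421.
⟨E⟩ = 43.2761 meV, ⟨E²⟩ = 10030.2 meV².
C_V/k_B = (⟨E²⟩ − ⟨E⟩²)/(kT)² = (10030.2 − 1872.82)/10000.0 = 0.8157.

0.8157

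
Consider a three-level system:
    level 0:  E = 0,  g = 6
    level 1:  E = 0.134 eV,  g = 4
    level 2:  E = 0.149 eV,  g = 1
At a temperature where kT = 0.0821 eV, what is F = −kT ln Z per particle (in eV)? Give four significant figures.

Eᵢ/kT = 0, 1.63216, 1.81486.
Z = Σ gᵢe^(−Eᵢ/kT) = 6·e^(−0) + 4·e^(−1.63216) + 1·e^(−1.81486) = 6.00000 + 0.782027 + 0.162861 = 6.94489.
F = −kT ln Z = −0.0821 × ln(6.94489) = −0.0821 × 1.93801 = -0.1591 eV.

-0.1591 eV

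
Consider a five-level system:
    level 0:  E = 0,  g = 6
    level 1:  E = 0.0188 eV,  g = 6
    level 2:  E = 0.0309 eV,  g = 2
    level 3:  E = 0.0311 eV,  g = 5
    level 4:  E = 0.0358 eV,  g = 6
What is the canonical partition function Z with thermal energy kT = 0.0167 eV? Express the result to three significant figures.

Eᵢ/kT = 0, 1.1257, 1.8503, 1.8623, 2.1437.
Z = Σ gᵢe^(−Eᵢ/kT) = 6·e^(−0) + 6·e^(−1.1257) + 2·e^(−1.8503) + 5·e^(−1.8623) + 6·e^(−2.1437) = 6.0000 + 1.9466 + 0.31438 + 0.77657 + 0.70332 = 9.7409.

Z = 9.74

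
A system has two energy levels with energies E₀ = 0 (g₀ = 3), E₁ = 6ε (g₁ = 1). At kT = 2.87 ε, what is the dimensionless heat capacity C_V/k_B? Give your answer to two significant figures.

Eᵢ/kT = 0, 2.091.
Z = Σ gᵢe^(−Eᵢ/kT) = 3·e^(−0) + 1·e^(−2.091) = 3.000 + 0.1236 = 3.124.
⟨E⟩ = 0.2374 ε, ⟨E²⟩ = 1.424 ε².
C_V/k_B = (⟨E²⟩ − ⟨E⟩²)/(kT)² = (1.424 − 0.05636)/8.237 = 0.17.

0.17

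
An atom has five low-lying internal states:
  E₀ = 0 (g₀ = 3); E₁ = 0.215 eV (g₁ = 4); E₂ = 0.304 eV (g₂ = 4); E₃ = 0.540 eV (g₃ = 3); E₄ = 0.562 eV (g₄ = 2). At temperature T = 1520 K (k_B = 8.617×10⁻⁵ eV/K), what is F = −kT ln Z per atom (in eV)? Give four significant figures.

-0.1893 eV

k_BT = 8.617×10⁻⁵ × 1520 K = 0.130978 eV.
Eᵢ/kT = 0, 1.64150, 2.32100, 4.12283, 4.29080.
Z = Σ gᵢe^(−Eᵢ/kT) = 3·e^(−0) + 4·e^(−1.64150) + 4·e^(−2.32100) + 3·e^(−4.12283) + 2·e^(−4.29080) = 3.00000 + 0.774757 + 0.392701 + 0.0485958 + 0.0273879 = 4.24344.
F = −kT ln Z = −0.130978 × ln(4.24344) = −0.130978 × 1.44537 = -0.1893 eV.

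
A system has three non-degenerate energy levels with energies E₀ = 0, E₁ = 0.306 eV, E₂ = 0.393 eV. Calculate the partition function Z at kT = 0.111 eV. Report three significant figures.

Eᵢ/kT = 0, 2.7568, 3.5405.
Z = Σ e^(−Eᵢ/kT) = e^(−0) + e^(−2.7568) + e^(−3.5405) = 1.0000 + 0.063495 + 0.028999 = 1.0925.

Z = 1.09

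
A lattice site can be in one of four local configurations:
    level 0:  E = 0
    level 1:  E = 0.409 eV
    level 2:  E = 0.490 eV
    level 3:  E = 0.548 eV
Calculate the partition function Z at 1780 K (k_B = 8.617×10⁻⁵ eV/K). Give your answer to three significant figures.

Z = 1.14

k_BT = 8.617×10⁻⁵ × 1780 K = 0.15338 eV.
Eᵢ/kT = 0, 2.6666, 3.1947, 3.5728.
Z = Σ e^(−Eᵢ/kT) = e^(−0) + e^(−2.6666) + e^(−3.1947) + e^(−3.5728) = 1.0000 + 0.069488 + 0.040979 + 0.028077 = 1.1385.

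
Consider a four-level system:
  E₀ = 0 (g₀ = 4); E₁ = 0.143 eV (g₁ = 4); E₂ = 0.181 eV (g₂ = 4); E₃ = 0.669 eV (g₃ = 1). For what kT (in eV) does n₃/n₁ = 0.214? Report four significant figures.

n₃/n₁ = (g₃/g₁) exp[−(E₃−E₁)/kT] = 0.214.
⇒ (E₃−E₁)/kT = ln((1/4)/0.214) = ln(1.16822) = 0.155481.
kT = 0.526 eV / 0.155481 = 3.383 eV.

3.383 eV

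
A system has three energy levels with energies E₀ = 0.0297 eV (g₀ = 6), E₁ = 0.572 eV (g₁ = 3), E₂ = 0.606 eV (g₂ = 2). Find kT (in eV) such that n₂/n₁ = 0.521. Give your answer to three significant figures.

0.138 eV

n₂/n₁ = (g₂/g₁) exp[−(E₂−E₁)/kT] = 0.521.
⇒ (E₂−E₁)/kT = ln((2/3)/0.521) = ln(1.2796) = 0.24655.
kT = 0.034 eV / 0.24655 = 0.138 eV.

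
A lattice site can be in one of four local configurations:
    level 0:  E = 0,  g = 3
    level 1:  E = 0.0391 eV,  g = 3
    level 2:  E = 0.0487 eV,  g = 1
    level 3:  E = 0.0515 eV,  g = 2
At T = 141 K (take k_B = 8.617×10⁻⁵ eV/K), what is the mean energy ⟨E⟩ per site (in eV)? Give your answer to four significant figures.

0.002231 eV

k_BT = 8.617×10⁻⁵ × 141 K = 0.0121500 eV.
Eᵢ/kT = 0, 3.21811, 4.00823, 4.23868.
Z = Σ gᵢe^(−Eᵢ/kT) = 3·e^(−0) + 3·e^(−3.21811) + 1·e^(−4.00823) + 2·e^(−4.23868) = 3.00000 + 0.120092 + 0.0181655 + 0.0288532 = 3.16711.
⟨E⟩ = Σ Eᵢ gᵢe^(−Eᵢ/kT) / Z = (0·3.00000 + 0.0391·0.120092 + 0.0487·0.0181655 + 0.0515·0.0288532) / 3.16711 = 0.002231 eV.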